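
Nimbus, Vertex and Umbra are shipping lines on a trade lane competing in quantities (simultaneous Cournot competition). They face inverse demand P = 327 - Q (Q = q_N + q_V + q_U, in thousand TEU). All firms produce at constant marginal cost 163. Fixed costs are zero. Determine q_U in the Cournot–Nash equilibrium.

A representative firm's profit is π_i = q_i(327 - Q) - 163q_i.
Setting ∂π_i/∂q_i = 0 with rivals' quantities fixed: 164 - 2q_i - Σ_{j≠i} q_j = 0.
With identical firms every q_j equals q_i, so Σ_{j≠i} q_j = 2q_i and 164 = 4q_i, giving q_i = 41.

41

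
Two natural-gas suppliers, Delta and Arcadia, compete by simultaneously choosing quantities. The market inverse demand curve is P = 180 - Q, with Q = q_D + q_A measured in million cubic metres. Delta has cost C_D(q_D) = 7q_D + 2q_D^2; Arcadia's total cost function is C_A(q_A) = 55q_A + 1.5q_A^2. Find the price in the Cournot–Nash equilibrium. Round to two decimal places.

Delta's profit: π_D = (180 - Q)q_D - (7q_D + 2q_D²). Setting ∂π_D/∂q_D = 0: 173 - 6q_D - (q_A) = 0.
Arcadia's profit: π_A = (180 - Q)q_A - (55q_A + (3/2)q_A²). Setting ∂π_A/∂q_A = 0: 125 - 5q_A - (q_D) = 0.
Rearranging gives the reaction functions q_D = (173 - q_A)/6 and q_A = (125 - q_D)/5.
Substituting one into the other gives q_D = 740/29 and q_A = 577/29.
Total output Q = 1317/29, so price P = 180 - 1317/29 = 134.5862.

134.59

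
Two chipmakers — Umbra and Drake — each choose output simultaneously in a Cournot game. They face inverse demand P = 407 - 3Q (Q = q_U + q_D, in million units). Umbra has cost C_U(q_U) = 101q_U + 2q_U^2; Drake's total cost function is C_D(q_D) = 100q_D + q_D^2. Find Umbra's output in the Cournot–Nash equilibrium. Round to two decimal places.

Umbra's profit: π_U = (407 - 3Q)q_U - (101q_U + 2q_U²). Setting ∂π_U/∂q_U = 0: 306 - 10q_U - 3(q_D) = 0.
Drake's profit: π_D = (407 - 3Q)q_D - (100q_D + q_D²). Setting ∂π_D/∂q_D = 0: 307 - 8q_D - 3(q_U) = 0.
Rearranging gives the reaction functions q_U = (306 - 3q_D)/10 and q_D = (307 - 3q_U)/8.
Substituting one into the other gives q_U = 1527/71 and q_D = 30.3099.

21.51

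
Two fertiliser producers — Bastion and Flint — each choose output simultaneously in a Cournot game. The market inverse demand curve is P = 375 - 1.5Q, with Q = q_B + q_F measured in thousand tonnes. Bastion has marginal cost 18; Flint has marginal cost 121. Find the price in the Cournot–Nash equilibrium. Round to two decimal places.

Bastion's profit: π_B = (375 - 1.5Q)q_B - (18q_B). Setting ∂π_B/∂q_B = 0: 357 - 3q_B - (3/2)(q_F) = 0.
Flint's profit: π_F = (375 - 1.5Q)q_F - (121q_F). Setting ∂π_F/∂q_F = 0: 254 - 3q_F - (3/2)(q_B) = 0.
So q_B = (357 - (3/2)q_F)/3 and q_F = (254 - (3/2)q_B)/3.
Solving the pair: q_B = 920/9, q_F = 302/9.
Total output Q = 1222/9, so price P = 375 - (3/2)·(1222/9) = 514/3.

171.33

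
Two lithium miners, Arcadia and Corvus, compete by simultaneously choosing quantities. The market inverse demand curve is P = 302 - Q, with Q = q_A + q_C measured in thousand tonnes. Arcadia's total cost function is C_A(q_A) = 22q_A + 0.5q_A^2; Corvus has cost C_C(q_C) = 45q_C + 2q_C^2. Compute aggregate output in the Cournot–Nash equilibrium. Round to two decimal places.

Arcadia's profit: π_A = (302 - Q)q_A - (22q_A + (1/2)q_A²). Setting ∂π_A/∂q_A = 0: 280 - 3q_A - (q_C) = 0.
Corvus's profit: π_C = (302 - Q)q_C - (45q_C + 2q_C²). Setting ∂π_C/∂q_C = 0: 257 - 6q_C - (q_A) = 0.
So q_A = (280 - q_C)/3 and q_C = (257 - q_A)/6.
Solving the pair: q_A = 1423/17, q_C = 491/17.
Total output Q = 1423/17 + 491/17 = 1914/17.

112.59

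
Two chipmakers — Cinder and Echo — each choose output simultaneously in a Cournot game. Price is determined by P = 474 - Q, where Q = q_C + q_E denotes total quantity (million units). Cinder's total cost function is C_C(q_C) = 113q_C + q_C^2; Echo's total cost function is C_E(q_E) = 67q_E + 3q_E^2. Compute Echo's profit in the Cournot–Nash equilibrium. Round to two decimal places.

Cinder's profit: π_C = (474 - Q)q_C - (113q_C + q_C²). Setting ∂π_C/∂q_C = 0: 361 - 4q_C - (q_E) = 0.
Echo's first-order condition: 407 - 8q_E - (q_C) = 0.
Best responses: q_C = (361 - q_E)/4, q_E = (407 - q_C)/8.
Substituting one into the other gives q_C = 80.0323 and q_E = 1267/31.
Price P = 474 - 120.9032 = 353.0968.
Echo's profit: 353.0968·(1267/31) - 67·(1267/31) - 3(1267/31)² = 6681.7440.

6681.74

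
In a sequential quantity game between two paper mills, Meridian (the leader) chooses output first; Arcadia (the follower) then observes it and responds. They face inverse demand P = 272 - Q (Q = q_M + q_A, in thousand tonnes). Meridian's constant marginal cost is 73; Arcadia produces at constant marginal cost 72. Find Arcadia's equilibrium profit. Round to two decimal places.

The follower Arcadia best-responds to any q_M: π_A = (272 - Q)q_A - 72q_A.
Follower FOC: 200 - q_M - 2q_A = 0, so q_A(q_M) = (200 - q_M)/2.
The leader anticipates this reaction. Substituting into P = 272 - Q gives P = 172 - (1/2)q_M, so π_M = (172 - (1/2)q_M)q_M - 73q_M.
Leader FOC: 99 - q_M = 0, so q_M = 99.
Then q_A = (200 - 99)/2 = 101/2.
Price P = 272 - 299/2 = 245/2.
Arcadia's profit: (245/2 - 72)·(101/2) = 2550.2500.

2550.25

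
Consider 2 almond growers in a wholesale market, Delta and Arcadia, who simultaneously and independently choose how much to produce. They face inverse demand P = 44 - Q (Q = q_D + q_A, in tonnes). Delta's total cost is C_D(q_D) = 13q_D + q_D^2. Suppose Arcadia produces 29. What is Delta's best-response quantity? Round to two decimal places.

0.50

With the rival's output fixed at 29, Delta's profit is π_D = (44 - 29 - q_D)q_D - (13q_D + q_D²) = (15 - q_D)q_D - (13q_D + q_D²).
∂π_D/∂q_D = 2 - 4q_D = 0, so q_D = 1/2.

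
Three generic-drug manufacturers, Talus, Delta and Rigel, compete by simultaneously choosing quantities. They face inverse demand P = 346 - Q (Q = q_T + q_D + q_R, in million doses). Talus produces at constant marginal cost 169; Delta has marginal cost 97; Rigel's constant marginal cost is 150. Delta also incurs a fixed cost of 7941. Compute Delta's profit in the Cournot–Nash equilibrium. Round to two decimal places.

Talus's profit: π_T = (346 - Q)q_T - (169q_T). Setting ∂π_T/∂q_T = 0: 177 - 2q_T - (q_D + q_R) = 0.
Delta's first-order condition: 249 - 2q_D - (q_T + q_R) = 0.
Rigel's first-order condition: 196 - 2q_R - (q_T + q_D) = 0.
Summing all 3 equations gives 622 − 4Q = 0, hence Q = 311/2.
Back-substituting: q_T = (177 − 311/2) = 43/2, q_D = (249 − 311/2) = 187/2, q_R = (196 − 311/2) = 81/2.
Price P = 346 - 311/2 = 381/2.
Delta's profit: (381/2 - 97)·(187/2) - 7941 = 801.2500.

801.25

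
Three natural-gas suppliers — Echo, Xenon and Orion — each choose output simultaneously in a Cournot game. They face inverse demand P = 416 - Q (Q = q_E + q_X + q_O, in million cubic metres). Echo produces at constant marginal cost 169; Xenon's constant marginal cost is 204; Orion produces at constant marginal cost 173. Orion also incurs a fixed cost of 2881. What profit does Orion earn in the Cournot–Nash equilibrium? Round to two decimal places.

1675.25

Echo's profit: π_E = (416 - Q)q_E - (169q_E). Setting ∂π_E/∂q_E = 0: 247 - 2q_E - (q_X + q_O) = 0.
Xenon's profit: π_X = (416 - Q)q_X - (204q_X). Setting ∂π_X/∂q_X = 0: 212 - 2q_X - (q_E + q_O) = 0.
Orion's profit: π_O = (416 - Q)q_O - (173q_O). Setting ∂π_O/∂q_O = 0: 243 - 2q_O - (q_E + q_X) = 0.
Adding the 3 first-order conditions: 702 − 4Q = 0, so Q = 351/2.
Back-substituting: q_E = (247 − 351/2) = 143/2, q_X = (212 − 351/2) = 73/2, q_O = (243 − 351/2) = 135/2.
Price P = 416 - 351/2 = 481/2.
Orion's profit: (481/2 - 173)·(135/2) - 2881 = 1675.2500.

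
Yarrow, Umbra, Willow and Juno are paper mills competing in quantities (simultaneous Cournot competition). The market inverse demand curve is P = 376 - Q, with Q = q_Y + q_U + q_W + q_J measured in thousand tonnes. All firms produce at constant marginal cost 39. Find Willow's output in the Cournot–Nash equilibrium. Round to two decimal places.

67.40

Each firm earns π_i = (376 - Q)q_i - 39q_i.
First-order condition (treating rivals' output as given): 337 - 2q_i - Σ_{j≠i} q_j = 0.
By symmetry each firm produces the same amount; substituting Σ_{j≠i} q_j = 3q_i yields q_i = 337/5.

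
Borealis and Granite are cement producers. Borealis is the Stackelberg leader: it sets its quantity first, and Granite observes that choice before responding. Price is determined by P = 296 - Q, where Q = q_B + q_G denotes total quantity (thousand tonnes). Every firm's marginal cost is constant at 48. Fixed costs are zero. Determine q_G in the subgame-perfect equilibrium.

62

The follower Granite best-responds to any q_B: π_G = (296 - Q)q_G - 48q_G.
∂π_G/∂q_G = 248 - q_B - 2q_G = 0 gives the reaction function q_G = (248 - q_B)/2.
Borealis substitutes q_G(q_B) into its own profit: π_B = q_B(296 - q_B - (248 - q_B)/2) - 48q_B = (172 - (1/2)q_B)q_B - 48q_B.
The leader's first-order condition 124 - q_B = 0 yields q_B = 124.
Then q_G = (248 - 124)/2 = 62.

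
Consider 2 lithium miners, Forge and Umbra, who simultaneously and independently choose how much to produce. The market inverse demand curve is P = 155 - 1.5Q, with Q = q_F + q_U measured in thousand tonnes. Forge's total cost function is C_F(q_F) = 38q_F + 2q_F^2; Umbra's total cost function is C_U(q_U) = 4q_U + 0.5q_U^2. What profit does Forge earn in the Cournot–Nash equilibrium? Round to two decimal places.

Forge's profit: π_F = (155 - 1.5Q)q_F - (38q_F + 2q_F²). Setting ∂π_F/∂q_F = 0: 117 - 7q_F - (3/2)(q_U) = 0.
Umbra's first-order condition: 151 - 4q_U - (3/2)(q_F) = 0.
Best responses: q_F = (117 - (3/2)q_U)/7, q_U = (151 - (3/2)q_F)/4.
Solving the pair: q_F = 966/103, q_U = 34.2330.
Price P = 155 - (3/2)·43.6117 = 89.5825.
Forge's profit: 89.5825·(966/103) - 38·(966/103) - 2(966/103)² = 307.8562.

307.86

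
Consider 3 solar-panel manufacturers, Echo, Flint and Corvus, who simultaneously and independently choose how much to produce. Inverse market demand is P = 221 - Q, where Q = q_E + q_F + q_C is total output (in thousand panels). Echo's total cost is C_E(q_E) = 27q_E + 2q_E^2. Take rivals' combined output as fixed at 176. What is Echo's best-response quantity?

3

With rivals' combined output fixed at 176, Echo's profit is π_E = (221 - 176 - q_E)q_E - (27q_E + 2q_E²) = (45 - q_E)q_E - (27q_E + 2q_E²).
∂π_E/∂q_E = 18 - 6q_E = 0, so q_E = 3.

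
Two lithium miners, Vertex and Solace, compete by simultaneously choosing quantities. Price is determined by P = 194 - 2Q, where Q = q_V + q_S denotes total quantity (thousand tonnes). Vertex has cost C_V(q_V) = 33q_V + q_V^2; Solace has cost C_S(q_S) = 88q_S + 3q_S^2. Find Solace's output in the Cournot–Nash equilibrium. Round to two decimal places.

Vertex's profit: π_V = (194 - 2Q)q_V - (33q_V + q_V²). Setting ∂π_V/∂q_V = 0: 161 - 6q_V - 2(q_S) = 0.
Solace's profit: π_S = (194 - 2Q)q_S - (88q_S + 3q_S²). Setting ∂π_S/∂q_S = 0: 106 - 10q_S - 2(q_V) = 0.
So q_V = (161 - 2q_S)/6 and q_S = (106 - 2q_V)/10.
Solving the pair: q_V = 699/28, q_S = 157/28.

5.61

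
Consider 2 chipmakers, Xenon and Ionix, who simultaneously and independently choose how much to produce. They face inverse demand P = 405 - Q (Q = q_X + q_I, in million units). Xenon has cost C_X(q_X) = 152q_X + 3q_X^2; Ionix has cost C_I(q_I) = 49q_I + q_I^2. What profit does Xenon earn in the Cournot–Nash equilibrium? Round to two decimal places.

Xenon's profit: π_X = (405 - Q)q_X - (152q_X + 3q_X²). Setting ∂π_X/∂q_X = 0: 253 - 8q_X - (q_I) = 0.
Ionix's first-order condition: 356 - 4q_I - (q_X) = 0.
Best responses: q_X = (253 - q_I)/8, q_I = (356 - q_X)/4.
Solving the pair: q_X = 656/31, q_I = 83.7097.
Price P = 405 - 104.8710 = 300.1290.
Xenon's profit: 300.1290·(656/31) - 152·(656/31) - 3(656/31)² = 1791.2008.

1791.20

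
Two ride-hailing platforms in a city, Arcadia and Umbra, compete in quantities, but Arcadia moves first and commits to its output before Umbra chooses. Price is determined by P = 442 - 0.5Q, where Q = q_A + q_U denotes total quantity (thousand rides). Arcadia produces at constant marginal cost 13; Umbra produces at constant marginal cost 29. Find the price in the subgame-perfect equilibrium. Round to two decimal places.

124.25

The follower Umbra best-responds to any q_A: π_U = (442 - 0.5Q)q_U - 29q_U.
Follower FOC: 413 - (1/2)q_A - q_U = 0, so q_U(q_A) = (413 - (1/2)q_A).
The leader anticipates this reaction. Substituting into P = 442 - 0.5Q gives P = 471/2 - (1/4)q_A, so π_A = (471/2 - (1/4)q_A)q_A - 13q_A.
Leader FOC: 445/2 - (1/2)q_A = 0, so q_A = 445.
Then q_U = (413 - (1/2)·445) = 381/2.
Total output Q = 1271/2, so price P = 442 - (1/2)·(1271/2) = 497/4.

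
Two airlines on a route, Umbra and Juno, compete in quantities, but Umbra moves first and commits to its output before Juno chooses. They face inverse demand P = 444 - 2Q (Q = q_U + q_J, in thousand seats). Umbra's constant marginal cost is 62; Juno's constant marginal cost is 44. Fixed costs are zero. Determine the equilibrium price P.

153

The follower Juno best-responds to any q_U: π_J = (444 - 2Q)q_J - 44q_J.
Follower FOC: 400 - 2q_U - 4q_J = 0, so q_J(q_U) = (400 - 2q_U)/4.
The leader anticipates this reaction. Substituting into P = 444 - 2Q gives P = 244 - q_U, so π_U = (244 - q_U)q_U - 62q_U.
Maximising: ∂π_U/∂q_U = 182 - 2q_U = 0, giving q_U = 91.
Then q_J = (400 - 2·91)/4 = 109/2.
Total output Q = 291/2, so price P = 444 - 2·(291/2) = 153.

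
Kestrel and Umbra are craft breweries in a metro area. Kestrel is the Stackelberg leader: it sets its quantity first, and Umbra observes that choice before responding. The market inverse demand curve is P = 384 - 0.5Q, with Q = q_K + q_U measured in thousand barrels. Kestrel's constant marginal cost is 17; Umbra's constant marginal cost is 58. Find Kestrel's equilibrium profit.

The follower Umbra best-responds to any q_K: π_U = (384 - 0.5Q)q_U - 58q_U.
∂π_U/∂q_U = 326 - (1/2)q_K - q_U = 0 gives the reaction function q_U = (326 - (1/2)q_K).
Kestrel substitutes q_U(q_K) into its own profit: π_K = q_K(384 - (1/2)q_K - (326 - (1/2)q_K)/2) - 17q_K = (221 - (1/4)q_K)q_K - 17q_K.
Leader FOC: 204 - (1/2)q_K = 0, so q_K = 408.
Then q_U = (326 - (1/2)·408) = 122.
Price P = 384 - (1/2)·530 = 119.
Kestrel's profit: (119 - 17)·408 = 41616.

41616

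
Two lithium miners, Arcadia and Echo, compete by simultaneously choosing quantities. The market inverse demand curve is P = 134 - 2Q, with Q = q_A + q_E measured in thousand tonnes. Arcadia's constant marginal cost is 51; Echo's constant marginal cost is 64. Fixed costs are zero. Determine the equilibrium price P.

83

Arcadia's profit: π_A = (134 - 2Q)q_A - (51q_A). Setting ∂π_A/∂q_A = 0: 83 - 4q_A - 2(q_E) = 0.
Echo's profit: π_E = (134 - 2Q)q_E - (64q_E). Setting ∂π_E/∂q_E = 0: 70 - 4q_E - 2(q_A) = 0.
Rearranging gives the reaction functions q_A = (83 - 2q_E)/4 and q_E = (70 - 2q_A)/4.
Solving the pair: q_A = 16, q_E = 19/2.
Total output Q = 51/2, so price P = 134 - 2·(51/2) = 83.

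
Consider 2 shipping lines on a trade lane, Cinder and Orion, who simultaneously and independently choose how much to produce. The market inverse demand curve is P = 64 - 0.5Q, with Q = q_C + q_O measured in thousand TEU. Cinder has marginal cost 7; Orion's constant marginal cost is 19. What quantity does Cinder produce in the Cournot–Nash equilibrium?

46

Cinder's profit: π_C = (64 - 0.5Q)q_C - (7q_C). Setting ∂π_C/∂q_C = 0: 57 - q_C - (1/2)(q_O) = 0.
Orion's first-order condition: 45 - q_O - (1/2)(q_C) = 0.
Best responses: q_C = (57 - (1/2)q_O), q_O = (45 - (1/2)q_C).
Substituting one into the other gives q_C = 46 and q_O = 22.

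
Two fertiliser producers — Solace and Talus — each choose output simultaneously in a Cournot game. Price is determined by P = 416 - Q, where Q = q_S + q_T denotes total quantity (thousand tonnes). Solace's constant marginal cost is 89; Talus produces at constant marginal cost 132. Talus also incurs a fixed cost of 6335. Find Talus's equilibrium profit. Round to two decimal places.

118.44

Solace's profit: π_S = (416 - Q)q_S - (89q_S). Setting ∂π_S/∂q_S = 0: 327 - 2q_S - (q_T) = 0.
Talus's profit: π_T = (416 - Q)q_T - (132q_T). Setting ∂π_T/∂q_T = 0: 284 - 2q_T - (q_S) = 0.
Best responses: q_S = (327 - q_T)/2, q_T = (284 - q_S)/2.
Substituting one into the other gives q_S = 370/3 and q_T = 241/3.
Price P = 416 - 611/3 = 637/3.
Talus's profit: (637/3 - 132)·(241/3) - 6335 = 1066/9.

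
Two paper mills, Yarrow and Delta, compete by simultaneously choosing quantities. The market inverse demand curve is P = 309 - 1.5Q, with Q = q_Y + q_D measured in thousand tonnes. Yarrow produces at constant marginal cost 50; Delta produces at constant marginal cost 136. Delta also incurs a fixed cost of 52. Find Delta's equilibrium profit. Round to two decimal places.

Yarrow's profit: π_Y = (309 - 1.5Q)q_Y - (50q_Y). Setting ∂π_Y/∂q_Y = 0: 259 - 3q_Y - (3/2)(q_D) = 0.
Delta's profit: π_D = (309 - 1.5Q)q_D - (136q_D). Setting ∂π_D/∂q_D = 0: 173 - 3q_D - (3/2)(q_Y) = 0.
Best responses: q_Y = (259 - (3/2)q_D)/3, q_D = (173 - (3/2)q_Y)/3.
Substituting one into the other gives q_Y = 230/3 and q_D = 58/3.
Price P = 309 - (3/2)·96 = 165.
Delta's profit: (165 - 136)·(58/3) - 52 = 1526/3.

508.67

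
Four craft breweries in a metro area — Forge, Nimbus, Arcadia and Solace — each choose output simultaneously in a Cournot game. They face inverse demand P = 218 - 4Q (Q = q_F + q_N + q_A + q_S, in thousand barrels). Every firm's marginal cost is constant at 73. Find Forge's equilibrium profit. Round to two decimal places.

Each firm earns π_i = (218 - 4Q)q_i - 73q_i.
Setting ∂π_i/∂q_i = 0 with rivals' quantities fixed: 145 - 8q_i - 4·Σ_{j≠i} q_j = 0.
By symmetry each firm produces the same amount; substituting Σ_{j≠i} q_j = 3q_i yields q_i = 145/20 = 29/4.
Price P = 218 - 4·29 = 102.
Forge's profit: (102 - 73)·(29/4) = 841/4.

210.25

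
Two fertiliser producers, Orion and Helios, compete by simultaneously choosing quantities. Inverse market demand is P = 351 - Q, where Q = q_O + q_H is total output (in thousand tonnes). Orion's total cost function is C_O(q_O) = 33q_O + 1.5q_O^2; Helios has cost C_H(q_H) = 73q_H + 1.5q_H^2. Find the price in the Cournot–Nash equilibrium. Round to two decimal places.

251.67

Orion's profit: π_O = (351 - Q)q_O - (33q_O + (3/2)q_O²). Setting ∂π_O/∂q_O = 0: 318 - 5q_O - (q_H) = 0.
Helios's first-order condition: 278 - 5q_H - (q_O) = 0.
So q_O = (318 - q_H)/5 and q_H = (278 - q_O)/5.
Solving the pair: q_O = 164/3, q_H = 134/3.
Total output Q = 298/3, so price P = 351 - 298/3 = 755/3.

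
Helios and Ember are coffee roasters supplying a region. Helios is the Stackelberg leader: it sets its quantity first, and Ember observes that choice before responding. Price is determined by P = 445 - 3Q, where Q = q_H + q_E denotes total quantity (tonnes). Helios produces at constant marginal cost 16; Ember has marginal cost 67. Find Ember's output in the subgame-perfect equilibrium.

23

The follower Ember best-responds to any q_H: π_E = (445 - 3Q)q_E - 67q_E.
∂π_E/∂q_E = 378 - 3q_H - 6q_E = 0 gives the reaction function q_E = (378 - 3q_H)/6.
The leader anticipates this reaction. Substituting into P = 445 - 3Q gives P = 256 - (3/2)q_H, so π_H = (256 - (3/2)q_H)q_H - 16q_H.
Leader FOC: 240 - 3q_H = 0, so q_H = 80.
Then q_E = (378 - 3·80)/6 = 23.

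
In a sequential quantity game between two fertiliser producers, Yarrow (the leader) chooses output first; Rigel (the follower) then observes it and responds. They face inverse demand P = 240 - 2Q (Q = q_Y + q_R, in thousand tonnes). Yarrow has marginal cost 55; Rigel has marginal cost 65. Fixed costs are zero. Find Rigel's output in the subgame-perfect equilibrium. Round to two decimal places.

19.38

Solve by backward induction. Given q_Y, the follower Rigel maximises π_R = (240 - 2q_Y - 2q_R)q_R - 65q_R.
Setting the follower's marginal profit to zero, 175 - 2q_Y - 4q_R = 0, i.e. q_R = (175 - 2q_Y)/4.
The leader anticipates this reaction. Substituting into P = 240 - 2Q gives P = 305/2 - q_Y, so π_Y = (305/2 - q_Y)q_Y - 55q_Y.
Maximising: ∂π_Y/∂q_Y = 195/2 - 2q_Y = 0, giving q_Y = 195/4.
Then q_R = (175 - 2·(195/4))/4 = 155/8.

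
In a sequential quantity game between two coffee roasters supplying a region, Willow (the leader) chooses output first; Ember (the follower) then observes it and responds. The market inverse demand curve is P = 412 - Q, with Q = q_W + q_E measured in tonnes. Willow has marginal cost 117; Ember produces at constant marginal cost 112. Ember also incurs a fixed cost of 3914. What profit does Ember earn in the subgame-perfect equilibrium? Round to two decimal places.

Solve by backward induction. Given q_W, the follower Ember maximises π_E = (412 - q_W - q_E)q_E - 112q_E.
∂π_E/∂q_E = 300 - q_W - 2q_E = 0 gives the reaction function q_E = (300 - q_W)/2.
Willow substitutes q_E(q_W) into its own profit: π_W = q_W(412 - q_W - (300 - q_W)/2) - 117q_W = (262 - (1/2)q_W)q_W - 117q_W.
Leader FOC: 145 - q_W = 0, so q_W = 145.
Then q_E = (300 - 145)/2 = 155/2.
Price P = 412 - 445/2 = 379/2.
Ember's profit: (379/2 - 112)·(155/2) - 3914 = 2092.2500.

2092.25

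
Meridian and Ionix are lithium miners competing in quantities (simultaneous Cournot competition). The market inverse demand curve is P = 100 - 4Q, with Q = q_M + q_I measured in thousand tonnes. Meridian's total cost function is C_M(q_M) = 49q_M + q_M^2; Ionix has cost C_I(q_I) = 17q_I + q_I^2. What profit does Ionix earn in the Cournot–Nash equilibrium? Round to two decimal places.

Meridian's profit: π_M = (100 - 4Q)q_M - (49q_M + q_M²). Setting ∂π_M/∂q_M = 0: 51 - 10q_M - 4(q_I) = 0.
Ionix's first-order condition: 83 - 10q_I - 4(q_M) = 0.
Rearranging gives the reaction functions q_M = (51 - 4q_I)/10 and q_I = (83 - 4q_M)/10.
Solving the pair: q_M = 89/42, q_I = 313/42.
Price P = 100 - 4·(67/7) = 432/7.
Ionix's profit: (432/7)·(313/42) - 17·(313/42) - (313/42)² = 277.6899.

277.69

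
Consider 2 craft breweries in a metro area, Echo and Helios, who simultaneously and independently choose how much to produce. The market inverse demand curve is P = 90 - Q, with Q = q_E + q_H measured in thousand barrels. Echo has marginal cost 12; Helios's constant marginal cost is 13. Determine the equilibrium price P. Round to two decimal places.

38.33

Echo's profit: π_E = (90 - Q)q_E - (12q_E). Setting ∂π_E/∂q_E = 0: 78 - 2q_E - (q_H) = 0.
Helios's profit: π_H = (90 - Q)q_H - (13q_H). Setting ∂π_H/∂q_H = 0: 77 - 2q_H - (q_E) = 0.
Best responses: q_E = (78 - q_H)/2, q_H = (77 - q_E)/2.
Substituting one into the other gives q_E = 79/3 and q_H = 76/3.
Total output Q = 155/3, so price P = 90 - 155/3 = 115/3.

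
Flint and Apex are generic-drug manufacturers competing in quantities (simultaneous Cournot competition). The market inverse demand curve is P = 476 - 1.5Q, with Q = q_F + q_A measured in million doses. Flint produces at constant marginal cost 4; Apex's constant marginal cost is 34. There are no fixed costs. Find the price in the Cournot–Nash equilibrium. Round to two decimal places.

Flint's profit: π_F = (476 - 1.5Q)q_F - (4q_F). Setting ∂π_F/∂q_F = 0: 472 - 3q_F - (3/2)(q_A) = 0.
Apex's profit: π_A = (476 - 1.5Q)q_A - (34q_A). Setting ∂π_A/∂q_A = 0: 442 - 3q_A - (3/2)(q_F) = 0.
Best responses: q_F = (472 - (3/2)q_A)/3, q_A = (442 - (3/2)q_F)/3.
Substituting one into the other gives q_F = 1004/9 and q_A = 824/9.
Total output Q = 1828/9, so price P = 476 - (3/2)·(1828/9) = 514/3.

171.33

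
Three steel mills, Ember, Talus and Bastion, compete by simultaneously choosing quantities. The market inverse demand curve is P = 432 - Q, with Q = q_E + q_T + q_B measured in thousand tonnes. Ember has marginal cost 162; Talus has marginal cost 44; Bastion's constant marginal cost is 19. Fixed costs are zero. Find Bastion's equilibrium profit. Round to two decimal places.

Ember's profit: π_E = (432 - Q)q_E - (162q_E). Setting ∂π_E/∂q_E = 0: 270 - 2q_E - (q_T + q_B) = 0.
Talus's profit: π_T = (432 - Q)q_T - (44q_T). Setting ∂π_T/∂q_T = 0: 388 - 2q_T - (q_E + q_B) = 0.
Bastion's first-order condition: 413 - 2q_B - (q_E + q_T) = 0.
Summing all 3 equations gives 1071 − 4Q = 0, hence Q = 1071/4.
Back-substituting: q_E = (270 − 1071/4) = 9/4, q_T = (388 − 1071/4) = 481/4, q_B = (413 − 1071/4) = 581/4.
Price P = 432 - 1071/4 = 657/4.
Bastion's profit: (657/4 - 19)·(581/4) = 21097.5625.

21097.56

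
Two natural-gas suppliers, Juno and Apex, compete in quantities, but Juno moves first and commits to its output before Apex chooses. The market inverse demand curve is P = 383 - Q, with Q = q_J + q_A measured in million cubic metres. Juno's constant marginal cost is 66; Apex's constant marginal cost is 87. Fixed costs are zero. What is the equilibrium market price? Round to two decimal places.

150.50

Solve by backward induction. Given q_J, the follower Apex maximises π_A = (383 - q_J - q_A)q_A - 87q_A.
Setting the follower's marginal profit to zero, 296 - q_J - 2q_A = 0, i.e. q_A = (296 - q_J)/2.
Juno substitutes q_A(q_J) into its own profit: π_J = q_J(383 - q_J - (296 - q_J)/2) - 66q_J = (235 - (1/2)q_J)q_J - 66q_J.
Maximising: ∂π_J/∂q_J = 169 - q_J = 0, giving q_J = 169.
Then q_A = (296 - 169)/2 = 127/2.
Total output Q = 465/2, so price P = 383 - 465/2 = 301/2.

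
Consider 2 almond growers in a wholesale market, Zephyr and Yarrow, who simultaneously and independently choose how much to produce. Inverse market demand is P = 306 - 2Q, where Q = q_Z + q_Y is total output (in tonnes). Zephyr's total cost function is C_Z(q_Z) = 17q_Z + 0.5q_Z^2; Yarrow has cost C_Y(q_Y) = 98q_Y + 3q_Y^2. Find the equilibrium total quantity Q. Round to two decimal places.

63.83

Zephyr's profit: π_Z = (306 - 2Q)q_Z - (17q_Z + (1/2)q_Z²). Setting ∂π_Z/∂q_Z = 0: 289 - 5q_Z - 2(q_Y) = 0.
Yarrow's profit: π_Y = (306 - 2Q)q_Y - (98q_Y + 3q_Y²). Setting ∂π_Y/∂q_Y = 0: 208 - 10q_Y - 2(q_Z) = 0.
Rearranging gives the reaction functions q_Z = (289 - 2q_Y)/5 and q_Y = (208 - 2q_Z)/10.
Solving the pair: q_Z = 1237/23, q_Y = 231/23.
Total output Q = 1237/23 + 231/23 = 1468/23.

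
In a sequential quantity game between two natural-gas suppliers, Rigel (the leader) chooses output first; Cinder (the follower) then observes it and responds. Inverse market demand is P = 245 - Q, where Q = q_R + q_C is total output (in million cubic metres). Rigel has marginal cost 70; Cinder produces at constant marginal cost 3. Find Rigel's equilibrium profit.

Solve by backward induction. Given q_R, the follower Cinder maximises π_C = (245 - q_R - q_C)q_C - 3q_C.
Follower FOC: 242 - q_R - 2q_C = 0, so q_C(q_R) = (242 - q_R)/2.
Rigel substitutes q_C(q_R) into its own profit: π_R = q_R(245 - q_R - (242 - q_R)/2) - 70q_R = (124 - (1/2)q_R)q_R - 70q_R.
Maximising: ∂π_R/∂q_R = 54 - q_R = 0, giving q_R = 54.
Then q_C = (242 - 54)/2 = 94.
Price P = 245 - 148 = 97.
Rigel's profit: (97 - 70)·54 = 1458.

1458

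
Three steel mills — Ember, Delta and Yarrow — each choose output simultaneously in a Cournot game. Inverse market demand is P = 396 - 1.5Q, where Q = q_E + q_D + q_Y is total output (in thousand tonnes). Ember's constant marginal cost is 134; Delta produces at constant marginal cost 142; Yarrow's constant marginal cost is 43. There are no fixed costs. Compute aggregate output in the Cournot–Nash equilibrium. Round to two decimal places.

144.83

Ember's profit: π_E = (396 - 1.5Q)q_E - (134q_E). Setting ∂π_E/∂q_E = 0: 262 - 3q_E - (3/2)(q_D + q_Y) = 0.
Delta's profit: π_D = (396 - 1.5Q)q_D - (142q_D). Setting ∂π_D/∂q_D = 0: 254 - 3q_D - (3/2)(q_E + q_Y) = 0.
Yarrow's profit: π_Y = (396 - 1.5Q)q_Y - (43q_Y). Setting ∂π_Y/∂q_Y = 0: 353 - 3q_Y - (3/2)(q_E + q_D) = 0.
Adding the 3 conditions: 869 − 3Q − 3Q = 0, i.e. Q = 869/6.
Back-substituting: q_E = (262 − 869/4)/(3/2) = 179/6, q_D = (254 − 869/4)/(3/2) = 49/2, q_Y = (353 − 869/4)/(3/2) = 181/2.
Total output Q = 179/6 + 49/2 + 181/2 = 869/6.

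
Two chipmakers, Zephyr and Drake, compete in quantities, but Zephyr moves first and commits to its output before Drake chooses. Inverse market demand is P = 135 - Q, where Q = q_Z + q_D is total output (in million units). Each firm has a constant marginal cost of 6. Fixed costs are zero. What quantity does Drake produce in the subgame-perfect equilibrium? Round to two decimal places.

Solve by backward induction. Given q_Z, the follower Drake maximises π_D = (135 - q_Z - q_D)q_D - 6q_D.
Setting the follower's marginal profit to zero, 129 - q_Z - 2q_D = 0, i.e. q_D = (129 - q_Z)/2.
The leader anticipates this reaction. Substituting into P = 135 - Q gives P = 141/2 - (1/2)q_Z, so π_Z = (141/2 - (1/2)q_Z)q_Z - 6q_Z.
The leader's first-order condition 129/2 - q_Z = 0 yields q_Z = 129/2.
Then q_D = (129 - 129/2)/2 = 129/4.

32.25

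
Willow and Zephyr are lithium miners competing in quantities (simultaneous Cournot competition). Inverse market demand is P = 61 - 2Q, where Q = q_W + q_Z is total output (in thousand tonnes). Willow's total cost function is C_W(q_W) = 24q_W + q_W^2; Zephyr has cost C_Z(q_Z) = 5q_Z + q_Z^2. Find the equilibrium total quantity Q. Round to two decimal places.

Willow's profit: π_W = (61 - 2Q)q_W - (24q_W + q_W²). Setting ∂π_W/∂q_W = 0: 37 - 6q_W - 2(q_Z) = 0.
Zephyr's profit: π_Z = (61 - 2Q)q_Z - (5q_Z + q_Z²). Setting ∂π_Z/∂q_Z = 0: 56 - 6q_Z - 2(q_W) = 0.
So q_W = (37 - 2q_Z)/6 and q_Z = (56 - 2q_W)/6.
Solving the pair: q_W = 55/16, q_Z = 131/16.
Total output Q = 55/16 + 131/16 = 93/8.

11.63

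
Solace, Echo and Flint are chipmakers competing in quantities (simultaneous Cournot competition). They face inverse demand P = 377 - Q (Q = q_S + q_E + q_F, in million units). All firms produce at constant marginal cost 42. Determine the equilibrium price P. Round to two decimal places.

Each firm earns π_i = (377 - Q)q_i - 42q_i.
First-order condition (treating rivals' output as given): 335 - 2q_i - Σ_{j≠i} q_j = 0.
With identical firms every q_j equals q_i, so Σ_{j≠i} q_j = 2q_i and 335 = 4q_i, giving q_i = 335/4.
Total output Q = 1005/4, so price P = 377 - 1005/4 = 503/4.

125.75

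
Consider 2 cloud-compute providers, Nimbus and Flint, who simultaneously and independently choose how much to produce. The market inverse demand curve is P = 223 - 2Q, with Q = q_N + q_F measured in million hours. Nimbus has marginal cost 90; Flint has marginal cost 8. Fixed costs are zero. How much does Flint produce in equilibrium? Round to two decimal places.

49.50

Nimbus's profit: π_N = (223 - 2Q)q_N - (90q_N). Setting ∂π_N/∂q_N = 0: 133 - 4q_N - 2(q_F) = 0.
Flint's profit: π_F = (223 - 2Q)q_F - (8q_F). Setting ∂π_F/∂q_F = 0: 215 - 4q_F - 2(q_N) = 0.
Best responses: q_N = (133 - 2q_F)/4, q_F = (215 - 2q_N)/4.
Substituting one into the other gives q_N = 17/2 and q_F = 99/2.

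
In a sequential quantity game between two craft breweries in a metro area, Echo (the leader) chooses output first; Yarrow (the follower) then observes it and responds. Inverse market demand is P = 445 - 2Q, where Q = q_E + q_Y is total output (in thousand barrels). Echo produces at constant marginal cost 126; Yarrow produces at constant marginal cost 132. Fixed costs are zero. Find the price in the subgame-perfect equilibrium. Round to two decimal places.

The follower Yarrow best-responds to any q_E: π_Y = (445 - 2Q)q_Y - 132q_Y.
Setting the follower's marginal profit to zero, 313 - 2q_E - 4q_Y = 0, i.e. q_Y = (313 - 2q_E)/4.
The leader anticipates this reaction. Substituting into P = 445 - 2Q gives P = 577/2 - q_E, so π_E = (577/2 - q_E)q_E - 126q_E.
Leader FOC: 325/2 - 2q_E = 0, so q_E = 325/4.
Then q_Y = (313 - 2·(325/4))/4 = 301/8.
Total output Q = 951/8, so price P = 445 - 2·(951/8) = 829/4.

207.25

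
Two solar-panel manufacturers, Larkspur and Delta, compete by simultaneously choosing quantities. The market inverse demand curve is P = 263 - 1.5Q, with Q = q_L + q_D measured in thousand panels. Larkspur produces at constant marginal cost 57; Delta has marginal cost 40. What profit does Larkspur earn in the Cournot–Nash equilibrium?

Larkspur's profit: π_L = (263 - 1.5Q)q_L - (57q_L). Setting ∂π_L/∂q_L = 0: 206 - 3q_L - (3/2)(q_D) = 0.
Delta's profit: π_D = (263 - 1.5Q)q_D - (40q_D). Setting ∂π_D/∂q_D = 0: 223 - 3q_D - (3/2)(q_L) = 0.
Best responses: q_L = (206 - (3/2)q_D)/3, q_D = (223 - (3/2)q_L)/3.
Solving the pair: q_L = 42, q_D = 160/3.
Price P = 263 - (3/2)·(286/3) = 120.
Larkspur's profit: (120 - 57)·42 = 2646.

2646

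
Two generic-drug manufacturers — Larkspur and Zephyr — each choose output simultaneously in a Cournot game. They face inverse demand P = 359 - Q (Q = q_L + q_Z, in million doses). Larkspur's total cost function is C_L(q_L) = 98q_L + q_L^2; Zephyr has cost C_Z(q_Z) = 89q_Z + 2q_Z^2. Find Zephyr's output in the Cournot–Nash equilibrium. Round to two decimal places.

35.61

Larkspur's profit: π_L = (359 - Q)q_L - (98q_L + q_L²). Setting ∂π_L/∂q_L = 0: 261 - 4q_L - (q_Z) = 0.
Zephyr's first-order condition: 270 - 6q_Z - (q_L) = 0.
Best responses: q_L = (261 - q_Z)/4, q_Z = (270 - q_L)/6.
Substituting one into the other gives q_L = 1296/23 and q_Z = 819/23.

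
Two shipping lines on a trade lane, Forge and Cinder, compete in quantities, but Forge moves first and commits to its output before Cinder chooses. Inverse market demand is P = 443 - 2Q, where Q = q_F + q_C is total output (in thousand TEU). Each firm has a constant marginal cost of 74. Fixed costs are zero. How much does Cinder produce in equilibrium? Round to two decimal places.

46.13

The follower Cinder best-responds to any q_F: π_C = (443 - 2Q)q_C - 74q_C.
Setting the follower's marginal profit to zero, 369 - 2q_F - 4q_C = 0, i.e. q_C = (369 - 2q_F)/4.
The leader anticipates this reaction. Substituting into P = 443 - 2Q gives P = 517/2 - q_F, so π_F = (517/2 - q_F)q_F - 74q_F.
Leader FOC: 369/2 - 2q_F = 0, so q_F = 369/4.
Then q_C = (369 - 2·(369/4))/4 = 369/8.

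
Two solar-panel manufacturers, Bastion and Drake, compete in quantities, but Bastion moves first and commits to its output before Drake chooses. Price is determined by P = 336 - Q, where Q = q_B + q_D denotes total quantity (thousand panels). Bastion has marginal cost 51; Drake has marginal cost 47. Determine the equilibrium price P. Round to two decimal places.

121.25

Solve by backward induction. Given q_B, the follower Drake maximises π_D = (336 - q_B - q_D)q_D - 47q_D.
∂π_D/∂q_D = 289 - q_B - 2q_D = 0 gives the reaction function q_D = (289 - q_B)/2.
The leader anticipates this reaction. Substituting into P = 336 - Q gives P = 383/2 - (1/2)q_B, so π_B = (383/2 - (1/2)q_B)q_B - 51q_B.
Maximising: ∂π_B/∂q_B = 281/2 - q_B = 0, giving q_B = 281/2.
Then q_D = (289 - 281/2)/2 = 297/4.
Total output Q = 859/4, so price P = 336 - 859/4 = 485/4.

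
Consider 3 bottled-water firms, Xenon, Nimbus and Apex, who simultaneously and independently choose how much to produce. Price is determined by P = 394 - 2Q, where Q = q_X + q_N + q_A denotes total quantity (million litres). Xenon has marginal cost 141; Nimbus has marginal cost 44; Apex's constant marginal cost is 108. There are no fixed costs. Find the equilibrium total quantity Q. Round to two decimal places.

Xenon's profit: π_X = (394 - 2Q)q_X - (141q_X). Setting ∂π_X/∂q_X = 0: 253 - 4q_X - 2(q_N + q_A) = 0.
Nimbus's first-order condition: 350 - 4q_N - 2(q_X + q_A) = 0.
Apex's profit: π_A = (394 - 2Q)q_A - (108q_A). Setting ∂π_A/∂q_A = 0: 286 - 4q_A - 2(q_X + q_N) = 0.
Adding the 3 conditions: 889 − 4Q − 4Q = 0, i.e. Q = 889/8.
Back-substituting: q_X = (253 − 889/4)/2 = 123/8, q_N = (350 − 889/4)/2 = 511/8, q_A = (286 − 889/4)/2 = 255/8.
Total output Q = 123/8 + 511/8 + 255/8 = 889/8.

111.13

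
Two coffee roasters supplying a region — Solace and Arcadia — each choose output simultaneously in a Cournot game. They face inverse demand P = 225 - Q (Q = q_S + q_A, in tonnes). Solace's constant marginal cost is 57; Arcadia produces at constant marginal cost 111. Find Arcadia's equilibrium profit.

Solace's profit: π_S = (225 - Q)q_S - (57q_S). Setting ∂π_S/∂q_S = 0: 168 - 2q_S - (q_A) = 0.
Arcadia's profit: π_A = (225 - Q)q_A - (111q_A). Setting ∂π_A/∂q_A = 0: 114 - 2q_A - (q_S) = 0.
Best responses: q_S = (168 - q_A)/2, q_A = (114 - q_S)/2.
Solving the pair: q_S = 74, q_A = 20.
Price P = 225 - 94 = 131.
Arcadia's profit: (131 - 111)·20 = 400.

400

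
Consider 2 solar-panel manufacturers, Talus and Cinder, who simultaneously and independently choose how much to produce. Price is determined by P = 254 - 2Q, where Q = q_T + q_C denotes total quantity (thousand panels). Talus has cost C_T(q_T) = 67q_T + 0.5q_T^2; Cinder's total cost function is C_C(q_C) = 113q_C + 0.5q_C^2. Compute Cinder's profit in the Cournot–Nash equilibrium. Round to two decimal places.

Talus's profit: π_T = (254 - 2Q)q_T - (67q_T + (1/2)q_T²). Setting ∂π_T/∂q_T = 0: 187 - 5q_T - 2(q_C) = 0.
Cinder's first-order condition: 141 - 5q_C - 2(q_T) = 0.
So q_T = (187 - 2q_C)/5 and q_C = (141 - 2q_T)/5.
Substituting one into the other gives q_T = 653/21 and q_C = 331/21.
Price P = 254 - 2·(328/7) = 1122/7.
Cinder's profit: (1122/7)·(331/21) - 113·(331/21) - (1/2)(331/21)² = 621.0941.

621.09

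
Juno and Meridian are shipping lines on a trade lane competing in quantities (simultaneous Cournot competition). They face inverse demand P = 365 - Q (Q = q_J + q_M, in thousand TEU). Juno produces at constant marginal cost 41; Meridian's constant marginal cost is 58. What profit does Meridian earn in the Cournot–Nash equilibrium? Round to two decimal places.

Juno's profit: π_J = (365 - Q)q_J - (41q_J). Setting ∂π_J/∂q_J = 0: 324 - 2q_J - (q_M) = 0.
Meridian's profit: π_M = (365 - Q)q_M - (58q_M). Setting ∂π_M/∂q_M = 0: 307 - 2q_M - (q_J) = 0.
Best responses: q_J = (324 - q_M)/2, q_M = (307 - q_J)/2.
Substituting one into the other gives q_J = 341/3 and q_M = 290/3.
Price P = 365 - 631/3 = 464/3.
Meridian's profit: (464/3 - 58)·(290/3) = 9344.4444.

9344.44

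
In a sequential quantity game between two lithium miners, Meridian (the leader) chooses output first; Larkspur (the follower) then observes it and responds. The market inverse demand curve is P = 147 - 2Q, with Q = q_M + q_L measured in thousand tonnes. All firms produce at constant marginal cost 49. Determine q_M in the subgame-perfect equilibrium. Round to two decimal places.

Solve by backward induction. Given q_M, the follower Larkspur maximises π_L = (147 - 2q_M - 2q_L)q_L - 49q_L.
Follower FOC: 98 - 2q_M - 4q_L = 0, so q_L(q_M) = (98 - 2q_M)/4.
Meridian substitutes q_L(q_M) into its own profit: π_M = q_M(147 - 2q_M - (98 - 2q_M)/2) - 49q_M = (98 - q_M)q_M - 49q_M.
The leader's first-order condition 49 - 2q_M = 0 yields q_M = 49/2.
Then q_L = (98 - 2·(49/2))/4 = 49/4.

24.50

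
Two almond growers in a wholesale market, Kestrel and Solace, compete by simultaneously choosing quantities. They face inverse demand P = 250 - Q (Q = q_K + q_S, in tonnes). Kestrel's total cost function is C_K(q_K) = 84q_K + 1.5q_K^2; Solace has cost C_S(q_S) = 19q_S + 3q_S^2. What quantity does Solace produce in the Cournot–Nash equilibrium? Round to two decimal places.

25.36

Kestrel's profit: π_K = (250 - Q)q_K - (84q_K + (3/2)q_K²). Setting ∂π_K/∂q_K = 0: 166 - 5q_K - (q_S) = 0.
Solace's profit: π_S = (250 - Q)q_S - (19q_S + 3q_S²). Setting ∂π_S/∂q_S = 0: 231 - 8q_S - (q_K) = 0.
So q_K = (166 - q_S)/5 and q_S = (231 - q_K)/8.
Solving the pair: q_K = 1097/39, q_S = 989/39.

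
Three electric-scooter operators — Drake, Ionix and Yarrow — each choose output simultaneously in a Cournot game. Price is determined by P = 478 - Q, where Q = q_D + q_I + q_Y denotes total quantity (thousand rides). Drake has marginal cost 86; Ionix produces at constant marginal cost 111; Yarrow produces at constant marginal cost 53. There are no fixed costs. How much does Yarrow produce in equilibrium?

129

Drake's profit: π_D = (478 - Q)q_D - (86q_D). Setting ∂π_D/∂q_D = 0: 392 - 2q_D - (q_I + q_Y) = 0.
Ionix's first-order condition: 367 - 2q_I - (q_D + q_Y) = 0.
Yarrow's profit: π_Y = (478 - Q)q_Y - (53q_Y). Setting ∂π_Y/∂q_Y = 0: 425 - 2q_Y - (q_D + q_I) = 0.
Adding the 3 conditions: 1184 − 2Q − 2Q = 0, i.e. Q = 296.
Back-substituting: q_D = (392 − 296) = 96, q_I = (367 − 296) = 71, q_Y = (425 − 296) = 129.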